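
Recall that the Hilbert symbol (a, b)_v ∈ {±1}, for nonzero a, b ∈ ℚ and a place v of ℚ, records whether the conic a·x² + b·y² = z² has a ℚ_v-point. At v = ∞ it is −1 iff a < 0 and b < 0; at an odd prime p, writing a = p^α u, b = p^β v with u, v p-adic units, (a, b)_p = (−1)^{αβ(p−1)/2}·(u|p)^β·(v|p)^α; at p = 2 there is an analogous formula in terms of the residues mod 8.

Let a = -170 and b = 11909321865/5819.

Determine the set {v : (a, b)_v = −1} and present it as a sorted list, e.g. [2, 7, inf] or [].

(a, b) ≡ (-170, 19635) mod (ℚ^×)²; places V = {2, 3, 5, 7, 11, 17, 23, 41, ∞}.
(a,b)_5: α=1, u≡1; β=1, v≡2 (mod 5); (1|5)=+1, (2|5)=-1; sign (−1)^0·+1^1·-1^1 = -1.
(a,b)_2: α=1, β=0; u≡3, v≡3 (mod 8); ε(u)ε(v)=1·1, αω(v)=1·1, βω(u)=0·1; sum ≡ 0  ⇒  +1.
(a,b)_∞: sgn(-170)=−, sgn(19635)=+, so +1.
(a,b)_17: α=1, u≡7; β=1, v≡4 (mod 17); (7|17)=-1, (4|17)=+1; sign (−1)^0·-1^1·+1^1 = -1.
(a,b)_23: α=0, u≡14; β=-2, v≡8 (mod 23); (14|23)=-1, (8|23)=+1; sign (−1)^0·-1^-2·+1^0 = +1.
(a,b)_3: α=0, u≡1; β=5, v≡2 (mod 3); (1|3)=+1, (2|3)=-1; sign (−1)^0·+1^5·-1^0 = +1.
(a,b)_41: α=0, u≡35; β=2, v≡4 (mod 41); (35|41)=-1, (4|41)=+1; sign (−1)^0·-1^2·+1^0 = +1.
(a,b)_7: α=0, u≡5; β=3, v≡6 (mod 7); (5|7)=-1, (6|7)=-1; sign (−1)^0·-1^3·-1^0 = -1.
(a,b)_11: α=0, u≡6; β=-1, v≡1 (mod 11); (6|11)=-1, (1|11)=+1; sign (−1)^0·-1^-1·+1^0 = -1.
|Ram(-170, 19635)| = 4, even; anisotropic at {5, 7, 11, 17}.

[5, 7, 11, 17]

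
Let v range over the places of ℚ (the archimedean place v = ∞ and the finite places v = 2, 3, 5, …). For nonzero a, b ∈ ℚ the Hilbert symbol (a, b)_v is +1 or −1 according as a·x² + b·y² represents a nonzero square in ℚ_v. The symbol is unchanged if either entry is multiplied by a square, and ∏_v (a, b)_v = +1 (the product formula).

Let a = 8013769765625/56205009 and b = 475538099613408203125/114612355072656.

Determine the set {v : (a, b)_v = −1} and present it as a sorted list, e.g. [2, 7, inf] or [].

Mod squares: a ≡ 65, b ≡ 13. Check v ∈ {∞, 2, 3, 5, 7, 13, 17, 53}.
v=7: a=7^-4·(≡1), b=7^-6·(≡5) mod 7; (1|7)=+1, (5|7)=-1; (−1)^{-4·-6·3}·(+1)^-6·(-1)^-4 = +1.
v=∞: 65 > 0 and 13 > 0  ⇒  (a,b)_∞ = +1.
v=13: a=13^1·(≡7), b=13^3·(≡1) mod 13; (7|13)=-1, (1|13)=+1; (−1)^{1·3·6}·(-1)^3·(+1)^1 = -1.
v=53: a=53^4·(≡2), b=53^6·(≡1) mod 53; (2|53)=-1, (1|53)=+1; (−1)^{4·6·26}·(-1)^6·(+1)^4 = +1.
v=5: a=5^7·(≡2), b=5^10·(≡3) mod 5; (2|5)=-1, (3|5)=-1; (−1)^{7·10·2}·(-1)^10·(-1)^7 = -1.
v=3: a=3^-4·(≡2), b=3^-6·(≡1) mod 3; (2|3)=-1, (1|3)=+1; (−1)^{-4·-6·1}·(-1)^-6·(+1)^-4 = +1.
v=17: a=17^-2·(≡6), b=17^-4·(≡9) mod 17; (6|17)=-1, (9|17)=+1; (−1)^{-2·-4·8}·(-1)^-4·(+1)^-2 = +1.
v=2: v_2(a)=0, v_2(b)=-4; units ≡ 1, 5 (mod 8); ε·ε+αω+βω = 0·0+0·1+-4·0 ≡ 0  ⇒  (a,b)_2 = +1.
Ram(65, 13) = {5, 13}; no ℚ_5-point on the conic.

[5, 13]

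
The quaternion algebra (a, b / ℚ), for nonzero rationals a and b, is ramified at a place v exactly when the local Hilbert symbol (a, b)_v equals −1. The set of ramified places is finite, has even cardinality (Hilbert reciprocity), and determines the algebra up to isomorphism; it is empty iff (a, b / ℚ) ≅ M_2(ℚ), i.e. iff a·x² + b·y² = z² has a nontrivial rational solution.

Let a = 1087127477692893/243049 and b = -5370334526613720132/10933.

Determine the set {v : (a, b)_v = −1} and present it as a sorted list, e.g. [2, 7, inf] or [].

[19, 41]

Mod squares: a ≡ 13, b ≡ -435461. Check v ∈ {∞, 2, 3, 7, 13, 17, 19, 29, 41, 43}.
v=7: a=7^2·(≡3), b=7^2·(≡4) mod 7; (3|7)=-1, (4|7)=+1; (−1)^{2·2·3}·(-1)^2·(+1)^2 = +1.
v=2: v_2(a)=0, v_2(b)=2; units ≡ 5, 3 (mod 8); ε·ε+αω+βω = 0·1+0·1+2·1 ≡ 0  ⇒  (a,b)_2 = +1.
v=29: a=29^-2·(≡23), b=29^-2·(≡15) mod 29; (23|29)=+1, (15|29)=-1; (−1)^{-2·-2·14}·(+1)^-2·(-1)^-2 = +1.
v=3: a=3^2·(≡1), b=3^6·(≡1) mod 3; (1|3)=+1, (1|3)=+1; (−1)^{2·6·1}·(+1)^6·(+1)^2 = +1.
v=13: a=13^3·(≡10), b=13^-1·(≡10) mod 13; (10|13)=+1, (10|13)=+1; (−1)^{3·-1·6}·(+1)^-1·(+1)^3 = +1.
v=19: a=19^2·(≡8), b=19^3·(≡13) mod 19; (8|19)=-1, (13|19)=-1; (−1)^{2·3·9}·(-1)^3·(-1)^2 = -1.
v=17: a=17^-2·(≡1), b=17^0·(≡10) mod 17; (1|17)=+1, (10|17)=-1; (−1)^{-2·0·8}·(+1)^0·(-1)^-2 = +1.
v=43: a=43^2·(≡35), b=43^3·(≡6) mod 43; (35|43)=+1, (6|43)=+1; (−1)^{2·3·21}·(+1)^3·(+1)^2 = +1.
v=∞: 13 > 0 and -435461 < 0  ⇒  (a,b)_∞ = +1.
v=41: a=41^2·(≡13), b=41^3·(≡40) mod 41; (13|41)=-1, (40|41)=+1; (−1)^{2·3·20}·(-1)^3·(+1)^2 = -1.
Ram(13, -435461) = {19, 41}; no ℚ_19-point on the conic.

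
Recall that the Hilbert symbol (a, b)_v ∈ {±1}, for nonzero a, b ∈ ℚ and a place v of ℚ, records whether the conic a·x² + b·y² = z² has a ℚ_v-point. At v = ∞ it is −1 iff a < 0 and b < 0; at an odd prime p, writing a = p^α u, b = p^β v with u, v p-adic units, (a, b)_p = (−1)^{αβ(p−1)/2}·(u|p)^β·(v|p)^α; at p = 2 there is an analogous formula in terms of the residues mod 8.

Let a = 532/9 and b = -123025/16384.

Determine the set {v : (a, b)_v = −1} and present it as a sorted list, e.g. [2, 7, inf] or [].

[19, 37]

(a, b) ≡ (133, -4921) mod (ℚ^×)²; places V = {2, 3, 5, 7, 19, 37, ∞}.
(a,b)_3: α=-2, u≡1; β=0, v≡2 (mod 3); (1|3)=+1, (2|3)=-1; sign (−1)^0·+1^0·-1^-2 = +1.
(a,b)_2: α=2, β=-14; u≡5, v≡7 (mod 8); ε(u)ε(v)=0·1, αω(v)=2·0, βω(u)=-14·1; sum ≡ 0  ⇒  +1.
(a,b)_19: α=1, u≡1; β=1, v≡7 (mod 19); (1|19)=+1, (7|19)=+1; sign (−1)^1·+1^1·+1^1 = -1.
(a,b)_7: α=1, u≡3; β=1, v≡4 (mod 7); (3|7)=-1, (4|7)=+1; sign (−1)^1·-1^1·+1^1 = +1.
(a,b)_37: α=0, u≡18; β=1, v≡31 (mod 37); (18|37)=-1, (31|37)=-1; sign (−1)^0·-1^1·-1^0 = -1.
(a,b)_5: α=0, u≡3; β=2, v≡1 (mod 5); (3|5)=-1, (1|5)=+1; sign (−1)^0·-1^2·+1^0 = +1.
(a,b)_∞: sgn(133)=+, sgn(-4921)=−, so +1.
(133, -4921 / ℚ) ramifies at {19, 37}: a division algebra.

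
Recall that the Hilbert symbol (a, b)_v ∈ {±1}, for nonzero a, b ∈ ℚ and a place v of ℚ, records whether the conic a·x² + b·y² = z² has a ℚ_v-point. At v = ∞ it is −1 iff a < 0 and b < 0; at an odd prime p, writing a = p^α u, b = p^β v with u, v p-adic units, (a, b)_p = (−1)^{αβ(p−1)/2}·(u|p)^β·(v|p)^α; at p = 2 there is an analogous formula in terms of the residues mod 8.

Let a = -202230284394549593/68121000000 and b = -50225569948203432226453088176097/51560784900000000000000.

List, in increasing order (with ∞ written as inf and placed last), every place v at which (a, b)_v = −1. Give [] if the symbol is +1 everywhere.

Mod squares: a ≡ -17, b ≡ -713. Check v ∈ {∞, 2, 3, 5, 7, 11, 13, 17, 23, 29, 31, 41}.
v=17: a=17^1·(≡9), b=17^2·(≡16) mod 17; (9|17)=+1, (16|17)=+1; (−1)^{1·2·8}·(+1)^2·(+1)^1 = +1.
v=7: a=7^2·(≡1), b=7^4·(≡4) mod 7; (1|7)=+1, (4|7)=+1; (−1)^{2·4·3}·(+1)^4·(+1)^2 = +1.
v=2: v_2(a)=-6, v_2(b)=-14; units ≡ 7, 7 (mod 8); ε·ε+αω+βω = 1·1+-6·0+-14·0 ≡ 1  ⇒  (a,b)_2 = -1.
v=29: a=29^-2·(≡12), b=29^-4·(≡10) mod 29; (12|29)=-1, (10|29)=-1; (−1)^{-2·-4·14}·(-1)^-4·(-1)^-2 = +1.
v=23: a=23^2·(≡4), b=23^3·(≡22) mod 23; (4|23)=+1, (22|23)=-1; (−1)^{2·3·11}·(+1)^3·(-1)^2 = +1.
v=11: a=11^0·(≡3), b=11^4·(≡2) mod 11; (3|11)=+1, (2|11)=-1; (−1)^{0·4·5}·(+1)^4·(-1)^0 = +1.
v=5: a=5^-6·(≡3), b=5^-14·(≡3) mod 5; (3|5)=-1, (3|5)=-1; (−1)^{-6·-14·2}·(-1)^-14·(-1)^-6 = +1.
v=41: a=41^4·(≡7), b=41^4·(≡36) mod 41; (7|41)=-1, (36|41)=+1; (−1)^{4·4·20}·(-1)^4·(+1)^4 = +1.
v=31: a=31^2·(≡10), b=31^3·(≡4) mod 31; (10|31)=+1, (4|31)=+1; (−1)^{2·3·15}·(+1)^3·(+1)^2 = +1.
v=13: a=13^2·(≡1), b=13^6·(≡7) mod 13; (1|13)=+1, (7|13)=-1; (−1)^{2·6·6}·(+1)^6·(-1)^2 = +1.
v=∞: -17 < 0 and -713 < 0  ⇒  (a,b)_∞ = -1.
v=3: a=3^-4·(≡1), b=3^-6·(≡1) mod 3; (1|3)=+1, (1|3)=+1; (−1)^{-4·-6·1}·(+1)^-6·(+1)^-4 = +1.
Ram(-17, -713) = {2, ∞}; no ℚ_2-point on the conic.

[2, inf]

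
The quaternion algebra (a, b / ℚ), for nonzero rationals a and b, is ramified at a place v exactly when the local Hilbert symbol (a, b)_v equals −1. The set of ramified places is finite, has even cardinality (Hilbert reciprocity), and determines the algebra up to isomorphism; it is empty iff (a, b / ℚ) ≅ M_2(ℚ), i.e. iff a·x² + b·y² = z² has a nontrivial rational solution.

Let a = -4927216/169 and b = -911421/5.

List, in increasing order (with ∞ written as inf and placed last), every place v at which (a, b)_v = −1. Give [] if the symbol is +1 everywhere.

[23, inf]

Mod squares: a ≡ -307951, b ≡ -506345. Check v ∈ {∞, 2, 3, 5, 7, 13, 17, 23, 29, 37, 41}.
v=37: a=37^1·(≡35), b=37^1·(≡24) mod 37; (35|37)=-1, (24|37)=-1; (−1)^{1·1·18}·(-1)^1·(-1)^1 = +1.
v=13: a=13^-2·(≡5), b=13^0·(≡7) mod 13; (5|13)=-1, (7|13)=-1; (−1)^{-2·0·6}·(-1)^0·(-1)^-2 = +1.
v=3: a=3^0·(≡2), b=3^2·(≡1) mod 3; (2|3)=-1, (1|3)=+1; (−1)^{0·2·1}·(-1)^2·(+1)^0 = +1.
v=17: a=17^0·(≡4), b=17^1·(≡1) mod 17; (4|17)=+1, (1|17)=+1; (−1)^{0·1·8}·(+1)^1·(+1)^0 = +1.
v=7: a=7^1·(≡4), b=7^1·(≡5) mod 7; (4|7)=+1, (5|7)=-1; (−1)^{1·1·3}·(+1)^1·(-1)^1 = +1.
v=41: a=41^1·(≡40), b=41^0·(≡10) mod 41; (40|41)=+1, (10|41)=+1; (−1)^{1·0·20}·(+1)^0·(+1)^1 = +1.
v=5: a=5^0·(≡1), b=5^-1·(≡4) mod 5; (1|5)=+1, (4|5)=+1; (−1)^{0·-1·2}·(+1)^-1·(+1)^0 = +1.
v=29: a=29^1·(≡16), b=29^0·(≡4) mod 29; (16|29)=+1, (4|29)=+1; (−1)^{1·0·14}·(+1)^0·(+1)^1 = +1.
v=∞: -307951 < 0 and -506345 < 0  ⇒  (a,b)_∞ = -1.
v=2: v_2(a)=4, v_2(b)=0; units ≡ 1, 7 (mod 8); ε·ε+αω+βω = 0·1+4·0+0·0 ≡ 0  ⇒  (a,b)_2 = +1.
v=23: a=23^0·(≡15), b=23^1·(≡5) mod 23; (15|23)=-1, (5|23)=-1; (−1)^{0·1·11}·(-1)^1·(-1)^0 = -1.
Ram(-307951, -506345) = {23, ∞}; no ℚ_23-point on the conic.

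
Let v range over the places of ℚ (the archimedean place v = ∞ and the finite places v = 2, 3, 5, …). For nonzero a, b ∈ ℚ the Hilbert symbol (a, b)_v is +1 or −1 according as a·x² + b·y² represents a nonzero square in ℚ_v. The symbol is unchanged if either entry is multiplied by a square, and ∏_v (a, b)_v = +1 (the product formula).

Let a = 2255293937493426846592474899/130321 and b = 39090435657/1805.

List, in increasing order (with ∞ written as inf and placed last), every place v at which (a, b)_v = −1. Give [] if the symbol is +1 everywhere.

(a, b) ≡ (109779, 12765) mod (ℚ^×)²; places V = {2, 3, 5, 7, 11, 13, 19, 23, 37, 43, ∞}.
(a,b)_43: α=5, u≡6; β=2, v≡30 (mod 43); (6|43)=+1, (30|43)=-1; sign (−1)^0·+1^2·-1^5 = -1.
(a,b)_19: α=-4, u≡6; β=-2, v≡9 (mod 19); (6|19)=+1, (9|19)=+1; sign (−1)^0·+1^-2·+1^-4 = +1.
(a,b)_∞: sgn(109779)=+, sgn(12765)=+, so +1.
(a,b)_5: α=0, u≡4; β=-1, v≡2 (mod 5); (4|5)=+1, (2|5)=-1; sign (−1)^0·+1^-1·-1^0 = +1.
(a,b)_2: α=0, β=0; u≡3, v≡5 (mod 8); ε(u)ε(v)=1·0, αω(v)=0·1, βω(u)=0·1; sum ≡ 0  ⇒  +1.
(a,b)_3: α=1, u≡2; β=1, v≡1 (mod 3); (2|3)=-1, (1|3)=+1; sign (−1)^1·-1^1·+1^1 = +1.
(a,b)_13: α=4, u≡11; β=2, v≡3 (mod 13); (11|13)=-1, (3|13)=+1; sign (−1)^0·-1^2·+1^4 = +1.
(a,b)_37: α=3, u≡25; β=1, v≡9 (mod 37); (25|37)=+1, (9|37)=+1; sign (−1)^0·+1^1·+1^3 = +1.
(a,b)_11: α=2, u≡6; β=0, v≡9 (mod 11); (6|11)=-1, (9|11)=+1; sign (−1)^0·-1^0·+1^2 = +1.
(a,b)_23: α=3, u≡6; β=1, v≡3 (mod 23); (6|23)=+1, (3|23)=+1; sign (−1)^1·+1^1·+1^3 = -1.
(a,b)_7: α=4, u≡3; β=2, v≡2 (mod 7); (3|7)=-1, (2|7)=+1; sign (−1)^0·-1^2·+1^4 = +1.
Ram(109779, 12765) = {23, 43}; no ℚ_23-point on the conic.

[23, 43]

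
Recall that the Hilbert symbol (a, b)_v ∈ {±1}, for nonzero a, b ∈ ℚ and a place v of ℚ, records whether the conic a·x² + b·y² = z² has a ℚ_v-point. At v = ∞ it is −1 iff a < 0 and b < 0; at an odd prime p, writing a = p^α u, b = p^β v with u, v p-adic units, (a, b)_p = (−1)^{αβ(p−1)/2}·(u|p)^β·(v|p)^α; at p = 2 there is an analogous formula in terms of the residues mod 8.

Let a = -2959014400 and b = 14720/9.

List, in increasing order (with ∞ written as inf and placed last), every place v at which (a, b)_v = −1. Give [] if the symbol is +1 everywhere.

Mod squares: a ≡ -874, b ≡ 230. Check v ∈ {∞, 2, 3, 5, 19, 23}.
v=2: v_2(a)=9, v_2(b)=7; units ≡ 3, 3 (mod 8); ε·ε+αω+βω = 1·1+9·1+7·1 ≡ 1  ⇒  (a,b)_2 = -1.
v=23: a=23^3·(≡2), b=23^1·(≡20) mod 23; (2|23)=+1, (20|23)=-1; (−1)^{3·1·11}·(+1)^1·(-1)^3 = +1.
v=∞: -874 < 0 and 230 > 0  ⇒  (a,b)_∞ = +1.
v=19: a=19^1·(≡4), b=19^0·(≡10) mod 19; (4|19)=+1, (10|19)=-1; (−1)^{1·0·9}·(+1)^0·(-1)^1 = -1.
v=3: a=3^0·(≡2), b=3^-2·(≡2) mod 3; (2|3)=-1, (2|3)=-1; (−1)^{0·-2·1}·(-1)^-2·(-1)^0 = +1.
v=5: a=5^2·(≡4), b=5^1·(≡1) mod 5; (4|5)=+1, (1|5)=+1; (−1)^{2·1·2}·(+1)^1·(+1)^2 = +1.
|Ram(-874, 230)| = 2, even; anisotropic at {2, 19}.

[2, 19]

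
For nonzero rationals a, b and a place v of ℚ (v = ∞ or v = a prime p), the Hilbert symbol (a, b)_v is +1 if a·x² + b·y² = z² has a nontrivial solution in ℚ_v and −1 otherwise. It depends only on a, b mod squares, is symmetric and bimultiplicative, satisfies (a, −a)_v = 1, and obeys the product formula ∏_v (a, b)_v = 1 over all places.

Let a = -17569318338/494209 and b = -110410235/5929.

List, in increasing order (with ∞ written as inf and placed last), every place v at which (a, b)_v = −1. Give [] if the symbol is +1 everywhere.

Mod squares: a ≡ -30498, b ≡ -1235. Check v ∈ {∞, 2, 3, 5, 7, 11, 13, 17, 19, 23, 37}.
v=∞: -30498 < 0 and -1235 < 0  ⇒  (a,b)_∞ = -1.
v=23: a=23^3·(≡8), b=23^2·(≡21) mod 23; (8|23)=+1, (21|23)=-1; (−1)^{3·2·11}·(+1)^2·(-1)^3 = -1.
v=37: a=37^-2·(≡27), b=37^0·(≡23) mod 37; (27|37)=+1, (23|37)=-1; (−1)^{-2·0·18}·(+1)^0·(-1)^-2 = +1.
v=17: a=17^1·(≡8), b=17^0·(≡3) mod 17; (8|17)=+1, (3|17)=-1; (−1)^{1·0·8}·(+1)^0·(-1)^1 = -1.
v=11: a=11^2·(≡1), b=11^-2·(≡2) mod 11; (1|11)=+1, (2|11)=-1; (−1)^{2·-2·5}·(+1)^-2·(-1)^2 = +1.
v=19: a=19^-2·(≡16), b=19^1·(≡9) mod 19; (16|19)=+1, (9|19)=+1; (−1)^{-2·1·9}·(+1)^1·(+1)^-2 = +1.
v=13: a=13^1·(≡6), b=13^3·(≡3) mod 13; (6|13)=-1, (3|13)=+1; (−1)^{1·3·6}·(-1)^3·(+1)^1 = -1.
v=3: a=3^3·(≡1), b=3^0·(≡1) mod 3; (1|3)=+1, (1|3)=+1; (−1)^{3·0·1}·(+1)^0·(+1)^3 = +1.
v=5: a=5^0·(≡3), b=5^1·(≡2) mod 5; (3|5)=-1, (2|5)=-1; (−1)^{0·1·2}·(-1)^1·(-1)^0 = -1.
v=7: a=7^0·(≡1), b=7^-2·(≡1) mod 7; (1|7)=+1, (1|7)=+1; (−1)^{0·-2·3}·(+1)^-2·(+1)^0 = +1.
v=2: v_2(a)=1, v_2(b)=0; units ≡ 7, 5 (mod 8); ε·ε+αω+βω = 1·0+1·1+0·0 ≡ 1  ⇒  (a,b)_2 = -1.
|Ram(-30498, -1235)| = 6, even; anisotropic at {2, 5, 13, 17, 23, ∞}.

[2, 5, 13, 17, 23, inf]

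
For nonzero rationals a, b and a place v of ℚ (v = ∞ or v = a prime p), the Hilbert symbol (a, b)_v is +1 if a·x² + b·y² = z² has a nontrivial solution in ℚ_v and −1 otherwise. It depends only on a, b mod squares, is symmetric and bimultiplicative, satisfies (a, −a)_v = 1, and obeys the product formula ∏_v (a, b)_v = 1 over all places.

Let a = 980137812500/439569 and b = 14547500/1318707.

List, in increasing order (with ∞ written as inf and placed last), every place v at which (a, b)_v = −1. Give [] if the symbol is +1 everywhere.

(a, b) ≡ (5, 33) mod (ℚ^×)²; places V = {2, 3, 5, 7, 11, 13, 17, 23, ∞}.
(a,b)_11: α=2, u≡3; β=1, v≡5 (mod 11); (3|11)=+1, (5|11)=+1; sign (−1)^0·+1^1·+1^2 = +1.
(a,b)_13: α=-2, u≡2; β=-2, v≡2 (mod 13); (2|13)=-1, (2|13)=-1; sign (−1)^0·-1^-2·-1^-2 = +1.
(a,b)_17: α=-2, u≡11; β=-2, v≡8 (mod 17); (11|17)=-1, (8|17)=+1; sign (−1)^0·-1^-2·+1^-2 = +1.
(a,b)_∞: sgn(5)=+, sgn(33)=+, so +1.
(a,b)_23: α=2, u≡19; β=2, v≡19 (mod 23); (19|23)=-1, (19|23)=-1; sign (−1)^0·-1^2·-1^2 = +1.
(a,b)_2: α=2, β=2; u≡5, v≡1 (mod 8); ε(u)ε(v)=0·0, αω(v)=2·0, βω(u)=2·1; sum ≡ 0  ⇒  +1.
(a,b)_7: α=2, u≡5; β=0, v≡6 (mod 7); (5|7)=-1, (6|7)=-1; sign (−1)^0·-1^0·-1^2 = +1.
(a,b)_3: α=-2, u≡2; β=-3, v≡2 (mod 3); (2|3)=-1, (2|3)=-1; sign (−1)^0·-1^-3·-1^-2 = -1.
(a,b)_5: α=7, u≡1; β=4, v≡3 (mod 5); (1|5)=+1, (3|5)=-1; sign (−1)^0·+1^4·-1^7 = -1.
Ram(5, 33) = {3, 5}; no ℚ_3-point on the conic.

[3, 5]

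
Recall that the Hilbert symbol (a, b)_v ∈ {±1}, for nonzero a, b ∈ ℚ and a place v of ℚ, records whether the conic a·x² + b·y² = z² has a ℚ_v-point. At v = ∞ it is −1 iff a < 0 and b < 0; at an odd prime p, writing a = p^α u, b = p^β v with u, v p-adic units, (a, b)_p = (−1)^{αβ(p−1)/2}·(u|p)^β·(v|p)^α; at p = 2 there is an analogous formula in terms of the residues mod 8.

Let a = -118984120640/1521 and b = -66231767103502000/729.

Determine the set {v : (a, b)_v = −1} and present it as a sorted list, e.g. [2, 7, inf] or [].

Mod squares: a ≡ -1085, b ≡ -595. Check v ∈ {∞, 2, 3, 5, 7, 11, 13, 17, 31}.
v=11: a=11^2·(≡4), b=11^2·(≡10) mod 11; (4|11)=+1, (10|11)=-1; (−1)^{2·2·5}·(+1)^2·(-1)^2 = +1.
v=17: a=17^2·(≡6), b=17^3·(≡9) mod 17; (6|17)=-1, (9|17)=+1; (−1)^{2·3·8}·(-1)^3·(+1)^2 = -1.
v=13: a=13^-2·(≡2), b=13^2·(≡1) mod 13; (2|13)=-1, (1|13)=+1; (−1)^{-2·2·6}·(-1)^2·(+1)^-2 = +1.
v=2: v_2(a)=6, v_2(b)=4; units ≡ 3, 5 (mod 8); ε·ε+αω+βω = 1·0+6·1+4·1 ≡ 0  ⇒  (a,b)_2 = +1.
v=3: a=3^-2·(≡1), b=3^-6·(≡2) mod 3; (1|3)=+1, (2|3)=-1; (−1)^{-2·-6·1}·(+1)^-6·(-1)^-2 = +1.
v=∞: -1085 < 0 and -595 < 0  ⇒  (a,b)_∞ = -1.
v=7: a=7^3·(≡5), b=7^3·(≡6) mod 7; (5|7)=-1, (6|7)=-1; (−1)^{3·3·3}·(-1)^3·(-1)^3 = -1.
v=5: a=5^1·(≡2), b=5^3·(≡1) mod 5; (2|5)=-1, (1|5)=+1; (−1)^{1·3·2}·(-1)^3·(+1)^1 = -1.
v=31: a=31^1·(≡21), b=31^2·(≡20) mod 31; (21|31)=-1, (20|31)=+1; (−1)^{1·2·15}·(-1)^2·(+1)^1 = +1.
Ram(-1085, -595) = {5, 7, 17, ∞}; no ℚ_5-point on the conic.

[5, 7, 17, inf]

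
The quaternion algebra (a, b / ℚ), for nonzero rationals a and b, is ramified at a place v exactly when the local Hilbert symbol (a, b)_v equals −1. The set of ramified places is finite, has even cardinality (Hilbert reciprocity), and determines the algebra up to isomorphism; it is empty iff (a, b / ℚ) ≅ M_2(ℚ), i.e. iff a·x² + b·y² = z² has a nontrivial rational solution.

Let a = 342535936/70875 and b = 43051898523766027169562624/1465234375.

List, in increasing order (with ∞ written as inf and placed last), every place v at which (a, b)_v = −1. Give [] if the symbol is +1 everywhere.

Mod squares: a ≡ 55685, b ≡ 4991. Check v ∈ {∞, 2, 3, 5, 7, 11, 19, 23, 29, 31, 37, 43}.
v=23: a=23^0·(≡13), b=23^1·(≡17) mod 23; (13|23)=+1, (17|23)=-1; (−1)^{0·1·11}·(+1)^1·(-1)^0 = +1.
v=11: a=11^0·(≡3), b=11^-2·(≡2) mod 11; (3|11)=+1, (2|11)=-1; (−1)^{0·-2·5}·(+1)^-2·(-1)^0 = +1.
v=∞: 55685 > 0 and 4991 > 0  ⇒  (a,b)_∞ = +1.
v=19: a=19^0·(≡12), b=19^2·(≡12) mod 19; (12|19)=-1, (12|19)=-1; (−1)^{0·2·9}·(-1)^2·(-1)^0 = +1.
v=5: a=5^-3·(≡3), b=5^-8·(≡4) mod 5; (3|5)=-1, (4|5)=+1; (−1)^{-3·-8·2}·(-1)^-8·(+1)^-3 = +1.
v=3: a=3^-4·(≡2), b=3^2·(≡2) mod 3; (2|3)=-1, (2|3)=-1; (−1)^{-4·2·1}·(-1)^2·(-1)^-4 = +1.
v=29: a=29^2·(≡9), b=29^0·(≡10) mod 29; (9|29)=+1, (10|29)=-1; (−1)^{2·0·14}·(+1)^0·(-1)^2 = +1.
v=2: v_2(a)=8, v_2(b)=18; units ≡ 5, 7 (mod 8); ε·ε+αω+βω = 0·1+8·0+18·1 ≡ 0  ⇒  (a,b)_2 = +1.
v=37: a=37^1·(≡9), b=37^4·(≡28) mod 37; (9|37)=+1, (28|37)=+1; (−1)^{1·4·18}·(+1)^4·(+1)^1 = +1.
v=43: a=43^1·(≡34), b=43^4·(≡27) mod 43; (34|43)=-1, (27|43)=-1; (−1)^{1·4·21}·(-1)^4·(-1)^1 = -1.
v=7: a=7^-1·(≡5), b=7^3·(≡6) mod 7; (5|7)=-1, (6|7)=-1; (−1)^{-1·3·3}·(-1)^3·(-1)^-1 = -1.
v=31: a=31^0·(≡8), b=31^-1·(≡24) mod 31; (8|31)=+1, (24|31)=-1; (−1)^{0·-1·15}·(+1)^-1·(-1)^0 = +1.
(55685, 4991 / ℚ) ramifies at {7, 43}: a division algebra.

[7, 43]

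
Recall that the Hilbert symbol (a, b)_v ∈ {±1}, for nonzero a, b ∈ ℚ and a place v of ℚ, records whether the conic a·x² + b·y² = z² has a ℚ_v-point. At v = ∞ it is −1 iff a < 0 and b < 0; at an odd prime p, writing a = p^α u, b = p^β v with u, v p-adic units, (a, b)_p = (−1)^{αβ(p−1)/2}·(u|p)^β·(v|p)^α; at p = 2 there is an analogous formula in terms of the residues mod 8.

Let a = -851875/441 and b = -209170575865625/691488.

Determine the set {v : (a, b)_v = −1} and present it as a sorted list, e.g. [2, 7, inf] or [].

Mod squares: a ≡ -1363, b ≡ -137170. Check v ∈ {∞, 2, 3, 5, 7, 11, 29, 43, 47}.
v=∞: -1363 < 0 and -137170 < 0  ⇒  (a,b)_∞ = -1.
v=29: a=29^1·(≡10), b=29^1·(≡8) mod 29; (10|29)=-1, (8|29)=-1; (−1)^{1·1·14}·(-1)^1·(-1)^1 = +1.
v=2: v_2(a)=0, v_2(b)=-5; units ≡ 5, 7 (mod 8); ε·ε+αω+βω = 0·1+0·0+-5·1 ≡ 1  ⇒  (a,b)_2 = -1.
v=5: a=5^4·(≡2), b=5^5·(≡1) mod 5; (2|5)=-1, (1|5)=+1; (−1)^{4·5·2}·(-1)^5·(+1)^4 = -1.
v=7: a=7^-2·(≡2), b=7^-4·(≡4) mod 7; (2|7)=+1, (4|7)=+1; (−1)^{-2·-4·3}·(+1)^-4·(+1)^-2 = +1.
v=43: a=43^0·(≡35), b=43^1·(≡11) mod 43; (35|43)=+1, (11|43)=+1; (−1)^{0·1·21}·(+1)^1·(+1)^0 = +1.
v=47: a=47^1·(≡14), b=47^4·(≡40) mod 47; (14|47)=+1, (40|47)=-1; (−1)^{1·4·23}·(+1)^4·(-1)^1 = -1.
v=11: a=11^0·(≡9), b=11^1·(≡1) mod 11; (9|11)=+1, (1|11)=+1; (−1)^{0·1·5}·(+1)^1·(+1)^0 = +1.
v=3: a=3^-2·(≡2), b=3^-2·(≡2) mod 3; (2|3)=-1, (2|3)=-1; (−1)^{-2·-2·1}·(-1)^-2·(-1)^-2 = +1.
(-1363, -137170 / ℚ) ramifies at {2, 5, 47, ∞}: a division algebra.

[2, 5, 47, inf]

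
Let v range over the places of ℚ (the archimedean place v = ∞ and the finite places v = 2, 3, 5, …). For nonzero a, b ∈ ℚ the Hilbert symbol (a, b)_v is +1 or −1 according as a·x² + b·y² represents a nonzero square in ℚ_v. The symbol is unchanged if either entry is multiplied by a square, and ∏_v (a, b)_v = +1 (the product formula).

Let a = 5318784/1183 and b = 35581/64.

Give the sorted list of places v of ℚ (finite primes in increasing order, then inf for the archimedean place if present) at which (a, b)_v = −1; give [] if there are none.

[2, 7, 13, 19]

Mod squares: a ≡ 798, b ≡ 35581. Check v ∈ {∞, 2, 3, 7, 13, 17, 19, 23}.
v=∞: 798 > 0 and 35581 > 0  ⇒  (a,b)_∞ = +1.
v=2: v_2(a)=7, v_2(b)=-6; units ≡ 7, 5 (mod 8); ε·ε+αω+βω = 1·0+7·1+-6·0 ≡ 1  ⇒  (a,b)_2 = -1.
v=13: a=13^-2·(≡6), b=13^1·(≡6) mod 13; (6|13)=-1, (6|13)=-1; (−1)^{-2·1·6}·(-1)^1·(-1)^-2 = -1.
v=7: a=7^-1·(≡2), b=7^1·(≡1) mod 7; (2|7)=+1, (1|7)=+1; (−1)^{-1·1·3}·(+1)^1·(+1)^-1 = -1.
v=3: a=3^7·(≡2), b=3^0·(≡1) mod 3; (2|3)=-1, (1|3)=+1; (−1)^{7·0·1}·(-1)^0·(+1)^7 = +1.
v=17: a=17^0·(≡13), b=17^1·(≡8) mod 17; (13|17)=+1, (8|17)=+1; (−1)^{0·1·8}·(+1)^1·(+1)^0 = +1.
v=19: a=19^1·(≡17), b=19^0·(≡10) mod 19; (17|19)=+1, (10|19)=-1; (−1)^{1·0·9}·(+1)^0·(-1)^1 = -1.
v=23: a=23^0·(≡8), b=23^1·(≡8) mod 23; (8|23)=+1, (8|23)=+1; (−1)^{0·1·11}·(+1)^1·(+1)^0 = +1.
(798, 35581 / ℚ) ramifies at {2, 7, 13, 19}: a division algebra.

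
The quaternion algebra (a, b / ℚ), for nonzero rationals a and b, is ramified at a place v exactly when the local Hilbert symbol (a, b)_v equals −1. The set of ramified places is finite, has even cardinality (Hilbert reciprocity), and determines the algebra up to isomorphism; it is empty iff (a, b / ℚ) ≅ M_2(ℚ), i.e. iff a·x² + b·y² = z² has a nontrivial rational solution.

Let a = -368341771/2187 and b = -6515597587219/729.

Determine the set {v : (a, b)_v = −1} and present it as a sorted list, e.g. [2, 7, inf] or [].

Mod squares: a ≡ -57, b ≡ -19. Check v ∈ {∞, 2, 3, 7, 17, 19, 37}.
v=3: a=3^-7·(≡2), b=3^-6·(≡2) mod 3; (2|3)=-1, (2|3)=-1; (−1)^{-7·-6·1}·(-1)^-6·(-1)^-7 = -1.
v=37: a=37^2·(≡29), b=37^2·(≡2) mod 37; (29|37)=-1, (2|37)=-1; (−1)^{2·2·18}·(-1)^2·(-1)^2 = +1.
v=19: a=19^1·(≡16), b=19^3·(≡15) mod 19; (16|19)=+1, (15|19)=-1; (−1)^{1·3·9}·(+1)^3·(-1)^1 = +1.
v=7: a=7^2·(≡3), b=7^4·(≡1) mod 7; (3|7)=-1, (1|7)=+1; (−1)^{2·4·3}·(-1)^4·(+1)^2 = +1.
v=2: v_2(a)=0, v_2(b)=0; units ≡ 7, 5 (mod 8); ε·ε+αω+βω = 1·0+0·1+0·0 ≡ 0  ⇒  (a,b)_2 = +1.
v=17: a=17^2·(≡11), b=17^2·(≡8) mod 17; (11|17)=-1, (8|17)=+1; (−1)^{2·2·8}·(-1)^2·(+1)^2 = +1.
v=∞: -57 < 0 and -19 < 0  ⇒  (a,b)_∞ = -1.
|Ram(-57, -19)| = 2, even; anisotropic at {3, ∞}.

[3, inf]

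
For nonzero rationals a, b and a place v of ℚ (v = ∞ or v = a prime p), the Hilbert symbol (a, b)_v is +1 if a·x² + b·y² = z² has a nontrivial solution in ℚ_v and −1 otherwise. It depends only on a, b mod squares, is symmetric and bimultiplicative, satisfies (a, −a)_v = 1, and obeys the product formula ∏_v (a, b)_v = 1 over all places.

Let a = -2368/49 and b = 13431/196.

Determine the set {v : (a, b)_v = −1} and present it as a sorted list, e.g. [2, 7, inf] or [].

[2, 3]

(a, b) ≡ (-37, 111) mod (ℚ^×)²; places V = {2, 3, 7, 11, 37, ∞}.
(a,b)_3: α=0, u≡2; β=1, v≡1 (mod 3); (2|3)=-1, (1|3)=+1; sign (−1)^0·-1^1·+1^0 = -1.
(a,b)_2: α=6, β=-2; u≡3, v≡7 (mod 8); ε(u)ε(v)=1·1, αω(v)=6·0, βω(u)=-2·1; sum ≡ 1  ⇒  -1.
(a,b)_7: α=-2, u≡5; β=-2, v≡3 (mod 7); (5|7)=-1, (3|7)=-1; sign (−1)^0·-1^-2·-1^-2 = +1.
(a,b)_11: α=0, u≡6; β=2, v≡5 (mod 11); (6|11)=-1, (5|11)=+1; sign (−1)^0·-1^2·+1^0 = +1.
(a,b)_∞: sgn(-37)=−, sgn(111)=+, so +1.
(a,b)_37: α=1, u≡7; β=1, v≡33 (mod 37); (7|37)=+1, (33|37)=+1; sign (−1)^0·+1^1·+1^1 = +1.
Ram(-37, 111) = {2, 3}; no ℚ_2-point on the conic.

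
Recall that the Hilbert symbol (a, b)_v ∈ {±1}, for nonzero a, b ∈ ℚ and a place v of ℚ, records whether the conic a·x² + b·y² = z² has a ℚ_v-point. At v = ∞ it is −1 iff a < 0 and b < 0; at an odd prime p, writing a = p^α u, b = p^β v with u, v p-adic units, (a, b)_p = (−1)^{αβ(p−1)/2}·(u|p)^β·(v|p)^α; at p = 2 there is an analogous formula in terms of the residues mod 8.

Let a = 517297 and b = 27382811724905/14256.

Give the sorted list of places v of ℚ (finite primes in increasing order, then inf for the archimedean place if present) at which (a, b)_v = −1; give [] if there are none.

[5, 11, 31, 37]

Mod squares: a ≡ 517297, b ≡ 441595. Check v ∈ {∞, 2, 3, 5, 7, 11, 13, 31, 37, 41}.
v=11: a=11^1·(≡2), b=11^-1·(≡6) mod 11; (2|11)=-1, (6|11)=-1; (−1)^{1·-1·5}·(-1)^-1·(-1)^1 = -1.
v=∞: 517297 > 0 and 441595 > 0  ⇒  (a,b)_∞ = +1.
v=7: a=7^0·(≡4), b=7^5·(≡4) mod 7; (4|7)=+1, (4|7)=+1; (−1)^{0·5·3}·(+1)^5·(+1)^0 = +1.
v=31: a=31^1·(≡9), b=31^1·(≡14) mod 31; (9|31)=+1, (14|31)=+1; (−1)^{1·1·15}·(+1)^1·(+1)^1 = -1.
v=37: a=37^1·(≡32), b=37^1·(≡34) mod 37; (32|37)=-1, (34|37)=+1; (−1)^{1·1·18}·(-1)^1·(+1)^1 = -1.
v=5: a=5^0·(≡2), b=5^1·(≡1) mod 5; (2|5)=-1, (1|5)=+1; (−1)^{0·1·2}·(-1)^1·(+1)^0 = -1.
v=2: v_2(a)=0, v_2(b)=-4; units ≡ 1, 3 (mod 8); ε·ε+αω+βω = 0·1+0·1+-4·0 ≡ 0  ⇒  (a,b)_2 = +1.
v=41: a=41^1·(≡30), b=41^2·(≡4) mod 41; (30|41)=-1, (4|41)=+1; (−1)^{1·2·20}·(-1)^2·(+1)^1 = +1.
v=13: a=13^0·(≡1), b=13^2·(≡11) mod 13; (1|13)=+1, (11|13)=-1; (−1)^{0·2·6}·(+1)^2·(-1)^0 = +1.
v=3: a=3^0·(≡1), b=3^-4·(≡1) mod 3; (1|3)=+1, (1|3)=+1; (−1)^{0·-4·1}·(+1)^-4·(+1)^0 = +1.
(517297, 441595 / ℚ) ramifies at {5, 11, 31, 37}: a division algebra.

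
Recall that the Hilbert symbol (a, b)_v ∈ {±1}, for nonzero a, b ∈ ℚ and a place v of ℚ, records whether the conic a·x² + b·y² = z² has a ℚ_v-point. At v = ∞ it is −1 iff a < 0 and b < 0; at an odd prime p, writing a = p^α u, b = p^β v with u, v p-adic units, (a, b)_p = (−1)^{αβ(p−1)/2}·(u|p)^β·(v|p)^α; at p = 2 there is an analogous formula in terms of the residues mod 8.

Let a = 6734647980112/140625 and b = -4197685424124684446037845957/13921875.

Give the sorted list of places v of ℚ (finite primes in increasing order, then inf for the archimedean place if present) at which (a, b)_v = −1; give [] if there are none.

[11, 29, 37, 41]

Mod squares: a ≡ 8618077, b ≡ -260623. Check v ∈ {∞, 2, 3, 5, 11, 13, 17, 19, 23, 29, 37, 41, 43}.
v=5: a=5^-6·(≡3), b=5^-6·(≡3) mod 5; (3|5)=-1, (3|5)=-1; (−1)^{-6·-6·2}·(-1)^-6·(-1)^-6 = +1.
v=19: a=19^1·(≡3), b=19^3·(≡1) mod 19; (3|19)=-1, (1|19)=+1; (−1)^{1·3·9}·(-1)^3·(+1)^1 = +1.
v=41: a=41^1·(≡33), b=41^2·(≡34) mod 41; (33|41)=+1, (34|41)=-1; (−1)^{1·2·20}·(+1)^2·(-1)^1 = -1.
v=37: a=37^1·(≡29), b=37^2·(≡6) mod 37; (29|37)=-1, (6|37)=-1; (−1)^{1·2·18}·(-1)^2·(-1)^1 = -1.
v=43: a=43^0·(≡25), b=43^1·(≡3) mod 43; (25|43)=+1, (3|43)=-1; (−1)^{0·1·21}·(+1)^1·(-1)^0 = +1.
v=29: a=29^0·(≡11), b=29^1·(≡21) mod 29; (11|29)=-1, (21|29)=-1; (−1)^{0·1·14}·(-1)^1·(-1)^0 = -1.
v=23: a=23^1·(≡16), b=23^2·(≡2) mod 23; (16|23)=+1, (2|23)=+1; (−1)^{1·2·11}·(+1)^2·(+1)^1 = +1.
v=13: a=13^3·(≡6), b=13^6·(≡12) mod 13; (6|13)=-1, (12|13)=+1; (−1)^{3·6·6}·(-1)^6·(+1)^3 = +1.
v=11: a=11^0·(≡8), b=11^-1·(≡4) mod 11; (8|11)=-1, (4|11)=+1; (−1)^{0·-1·5}·(-1)^-1·(+1)^0 = -1.
v=17: a=17^2·(≡12), b=17^4·(≡15) mod 17; (12|17)=-1, (15|17)=+1; (−1)^{2·4·8}·(-1)^4·(+1)^2 = +1.
v=∞: 8618077 > 0 and -260623 < 0  ⇒  (a,b)_∞ = +1.
v=3: a=3^-2·(≡1), b=3^-4·(≡2) mod 3; (1|3)=+1, (2|3)=-1; (−1)^{-2·-4·1}·(+1)^-4·(-1)^-2 = +1.
v=2: v_2(a)=4, v_2(b)=0; units ≡ 5, 1 (mod 8); ε·ε+αω+βω = 0·0+4·0+0·1 ≡ 0  ⇒  (a,b)_2 = +1.
|Ram(8618077, -260623)| = 4, even; anisotropic at {11, 29, 37, 41}.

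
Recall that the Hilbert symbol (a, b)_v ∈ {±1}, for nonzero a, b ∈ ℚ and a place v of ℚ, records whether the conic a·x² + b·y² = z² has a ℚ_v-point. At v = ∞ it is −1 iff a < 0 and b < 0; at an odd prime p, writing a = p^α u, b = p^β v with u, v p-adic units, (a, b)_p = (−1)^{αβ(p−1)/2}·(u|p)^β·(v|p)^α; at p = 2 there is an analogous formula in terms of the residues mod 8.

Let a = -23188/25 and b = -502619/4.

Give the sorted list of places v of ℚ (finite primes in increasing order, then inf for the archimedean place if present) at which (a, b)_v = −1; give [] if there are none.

[17, 23, 31, inf]

(a, b) ≡ (-5797, -299) mod (ℚ^×)²; places V = {2, 5, 11, 13, 17, 23, 31, 41, ∞}.
(a,b)_11: α=1, u≡5; β=0, v≡1 (mod 11); (5|11)=+1, (1|11)=+1; sign (−1)^0·+1^0·+1^1 = +1.
(a,b)_2: α=2, β=-2; u≡3, v≡5 (mod 8); ε(u)ε(v)=1·0, αω(v)=2·1, βω(u)=-2·1; sum ≡ 0  ⇒  +1.
(a,b)_23: α=0, u≡21; β=1, v≡5 (mod 23); (21|23)=-1, (5|23)=-1; sign (−1)^0·-1^1·-1^0 = -1.
(a,b)_41: α=0, u≡4; β=2, v≡38 (mod 41); (4|41)=+1, (38|41)=-1; sign (−1)^0·+1^2·-1^0 = +1.
(a,b)_5: α=-2, u≡2; β=0, v≡4 (mod 5); (2|5)=-1, (4|5)=+1; sign (−1)^0·-1^0·+1^-2 = +1.
(a,b)_31: α=1, u≡11; β=0, v≡27 (mod 31); (11|31)=-1, (27|31)=-1; sign (−1)^0·-1^0·-1^1 = -1.
(a,b)_13: α=0, u≡9; β=1, v≡3 (mod 13); (9|13)=+1, (3|13)=+1; sign (−1)^0·+1^1·+1^0 = +1.
(a,b)_∞: sgn(-5797)=−, sgn(-299)=−, so -1.
(a,b)_17: α=1, u≡8; β=0, v≡5 (mod 17); (8|17)=+1, (5|17)=-1; sign (−1)^0·+1^0·-1^1 = -1.
(-5797, -299 / ℚ) ramifies at {17, 23, 31, ∞}: a division algebra.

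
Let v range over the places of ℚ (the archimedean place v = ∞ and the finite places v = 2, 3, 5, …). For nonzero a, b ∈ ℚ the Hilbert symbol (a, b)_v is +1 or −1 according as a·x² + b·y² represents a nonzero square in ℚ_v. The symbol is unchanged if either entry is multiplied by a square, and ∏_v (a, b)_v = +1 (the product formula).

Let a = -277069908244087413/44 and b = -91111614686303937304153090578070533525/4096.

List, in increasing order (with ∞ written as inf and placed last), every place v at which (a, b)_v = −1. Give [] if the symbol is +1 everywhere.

(a, b) ≡ (-46556212703, -12341) mod (ℚ^×)²; places V = {2, 3, 5, 7, 11, 13, 23, 29, 31, 37, 41, 43, ∞}.
(a,b)_∞: sgn(-46556212703)=−, sgn(-12341)=−, so -1.
(a,b)_29: α=2, u≡15; β=0, v≡7 (mod 29); (15|29)=-1, (7|29)=+1; sign (−1)^0·-1^0·+1^2 = +1.
(a,b)_43: α=1, u≡30; β=3, v≡13 (mod 43); (30|43)=-1, (13|43)=+1; sign (−1)^1·-1^3·+1^1 = +1.
(a,b)_31: α=3, u≡1; β=4, v≡19 (mod 31); (1|31)=+1, (19|31)=+1; sign (−1)^0·+1^4·+1^3 = +1.
(a,b)_23: α=1, u≡22; β=2, v≡20 (mod 23); (22|23)=-1, (20|23)=-1; sign (−1)^0·-1^2·-1^1 = -1.
(a,b)_37: α=1, u≡11; β=2, v≡23 (mod 37); (11|37)=+1, (23|37)=-1; sign (−1)^0·+1^2·-1^1 = -1.
(a,b)_13: α=1, u≡11; β=2, v≡12 (mod 13); (11|13)=-1, (12|13)=+1; sign (−1)^0·-1^2·+1^1 = +1.
(a,b)_2: α=-2, β=-12; u≡1, v≡3 (mod 8); ε(u)ε(v)=0·1, αω(v)=-2·1, βω(u)=-12·0; sum ≡ 0  ⇒  +1.
(a,b)_3: α=4, u≡1; β=10, v≡1 (mod 3); (1|3)=+1, (1|3)=+1; sign (−1)^0·+1^10·+1^4 = +1.
(a,b)_5: α=0, u≡3; β=2, v≡4 (mod 5); (3|5)=-1, (4|5)=+1; sign (−1)^0·-1^2·+1^0 = +1.
(a,b)_11: α=-1, u≡10; β=2, v≡5 (mod 11); (10|11)=-1, (5|11)=+1; sign (−1)^0·-1^2·+1^-1 = +1.
(a,b)_41: α=1, u≡29; β=3, v≡19 (mod 41); (29|41)=-1, (19|41)=-1; sign (−1)^0·-1^3·-1^1 = +1.
(a,b)_7: α=1, u≡1; β=7, v≡4 (mod 7); (1|7)=+1, (4|7)=+1; sign (−1)^1·+1^7·+1^1 = -1.
(-46556212703, -12341 / ℚ) ramifies at {7, 23, 37, ∞}: a division algebra.

[7, 23, 37, inf]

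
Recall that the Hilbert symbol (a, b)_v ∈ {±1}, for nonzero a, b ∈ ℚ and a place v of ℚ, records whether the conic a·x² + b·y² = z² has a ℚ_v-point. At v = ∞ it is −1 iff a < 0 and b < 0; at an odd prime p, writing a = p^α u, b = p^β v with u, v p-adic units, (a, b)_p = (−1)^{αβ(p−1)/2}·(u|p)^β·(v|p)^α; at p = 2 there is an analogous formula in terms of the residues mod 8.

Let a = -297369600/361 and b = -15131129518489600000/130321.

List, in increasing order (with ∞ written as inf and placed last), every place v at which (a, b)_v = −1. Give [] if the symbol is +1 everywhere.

(a, b) ≡ (-6, -385) mod (ℚ^×)²; places V = {2, 3, 5, 7, 11, 19, ∞}.
(a,b)_∞: sgn(-6)=−, sgn(-385)=−, so -1.
(a,b)_5: α=2, u≡1; β=5, v≡3 (mod 5); (1|5)=+1, (3|5)=-1; sign (−1)^0·+1^5·-1^2 = +1.
(a,b)_7: α=0, u≡1; β=1, v≡2 (mod 7); (1|7)=+1, (2|7)=+1; sign (−1)^0·+1^1·+1^0 = +1.
(a,b)_2: α=15, β=32; u≡5, v≡7 (mod 8); ε(u)ε(v)=0·1, αω(v)=15·0, βω(u)=32·1; sum ≡ 0  ⇒  +1.
(a,b)_19: α=-2, u≡8; β=-4, v≡14 (mod 19); (8|19)=-1, (14|19)=-1; sign (−1)^0·-1^-4·-1^-2 = +1.
(a,b)_3: α=1, u≡1; β=0, v≡2 (mod 3); (1|3)=+1, (2|3)=-1; sign (−1)^0·+1^0·-1^1 = -1.
(a,b)_11: α=2, u≡1; β=5, v≡4 (mod 11); (1|11)=+1, (4|11)=+1; sign (−1)^0·+1^5·+1^2 = +1.
|Ram(-6, -385)| = 2, even; anisotropic at {3, ∞}.

[3, inf]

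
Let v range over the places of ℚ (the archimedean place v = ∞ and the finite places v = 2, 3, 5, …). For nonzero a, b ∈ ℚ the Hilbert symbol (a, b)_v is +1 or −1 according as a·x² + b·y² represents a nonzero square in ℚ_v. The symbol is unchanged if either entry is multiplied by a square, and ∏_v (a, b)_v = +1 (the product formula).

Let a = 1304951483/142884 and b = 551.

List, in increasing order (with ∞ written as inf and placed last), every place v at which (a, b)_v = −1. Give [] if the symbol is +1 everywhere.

[2, 29]

Mod squares: a ≡ 20387, b ≡ 551. Check v ∈ {∞, 2, 3, 7, 11, 19, 23, 29, 37}.
v=37: a=37^1·(≡7), b=37^0·(≡33) mod 37; (7|37)=+1, (33|37)=+1; (−1)^{1·0·18}·(+1)^0·(+1)^1 = +1.
v=11: a=11^2·(≡3), b=11^0·(≡1) mod 11; (3|11)=+1, (1|11)=+1; (−1)^{2·0·5}·(+1)^0·(+1)^2 = +1.
v=7: a=7^-2·(≡6), b=7^0·(≡5) mod 7; (6|7)=-1, (5|7)=-1; (−1)^{-2·0·3}·(-1)^0·(-1)^-2 = +1.
v=∞: 20387 > 0 and 551 > 0  ⇒  (a,b)_∞ = +1.
v=2: v_2(a)=-2, v_2(b)=0; units ≡ 3, 7 (mod 8); ε·ε+αω+βω = 1·1+-2·0+0·1 ≡ 1  ⇒  (a,b)_2 = -1.
v=19: a=19^1·(≡5), b=19^1·(≡10) mod 19; (5|19)=+1, (10|19)=-1; (−1)^{1·1·9}·(+1)^1·(-1)^1 = +1.
v=29: a=29^1·(≡13), b=29^1·(≡19) mod 29; (13|29)=+1, (19|29)=-1; (−1)^{1·1·14}·(+1)^1·(-1)^1 = -1.
v=23: a=23^2·(≡1), b=23^0·(≡22) mod 23; (1|23)=+1, (22|23)=-1; (−1)^{2·0·11}·(+1)^0·(-1)^2 = +1.
v=3: a=3^-6·(≡2), b=3^0·(≡2) mod 3; (2|3)=-1, (2|3)=-1; (−1)^{-6·0·1}·(-1)^0·(-1)^-6 = +1.
|Ram(20387, 551)| = 2, even; anisotropic at {2, 29}.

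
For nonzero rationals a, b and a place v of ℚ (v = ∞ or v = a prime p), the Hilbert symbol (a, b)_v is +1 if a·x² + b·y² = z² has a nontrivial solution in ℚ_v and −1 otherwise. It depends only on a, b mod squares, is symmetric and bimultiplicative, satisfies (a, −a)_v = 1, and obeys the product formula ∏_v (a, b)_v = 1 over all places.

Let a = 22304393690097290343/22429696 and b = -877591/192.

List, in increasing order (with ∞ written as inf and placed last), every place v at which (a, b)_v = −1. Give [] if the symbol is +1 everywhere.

[2, 3, 13, 17]

(a, b) ≡ (663, -7293) mod (ℚ^×)²; places V = {2, 3, 11, 13, 17, 19, 37, ∞}.
(a,b)_37: α=-2, u≡1; β=0, v≡7 (mod 37); (1|37)=+1, (7|37)=+1; sign (−1)^0·+1^0·+1^-2 = +1.
(a,b)_3: α=1, u≡2; β=-1, v≡2 (mod 3); (2|3)=-1, (2|3)=-1; sign (−1)^1·-1^-1·-1^1 = -1.
(a,b)_∞: sgn(663)=+, sgn(-7293)=−, so +1.
(a,b)_2: α=-14, β=-6; u≡7, v≡3 (mod 8); ε(u)ε(v)=1·1, αω(v)=-14·1, βω(u)=-6·0; sum ≡ 1  ⇒  -1.
(a,b)_19: α=6, u≡4; β=2, v≡10 (mod 19); (4|19)=+1, (10|19)=-1; sign (−1)^0·+1^2·-1^6 = +1.
(a,b)_13: α=3, u≡3; β=1, v≡8 (mod 13); (3|13)=+1, (8|13)=-1; sign (−1)^0·+1^1·-1^3 = -1.
(a,b)_11: α=4, u≡3; β=1, v≡7 (mod 11); (3|11)=+1, (7|11)=-1; sign (−1)^0·+1^1·-1^4 = +1.
(a,b)_17: α=3, u≡11; β=1, v≡8 (mod 17); (11|17)=-1, (8|17)=+1; sign (−1)^0·-1^1·+1^3 = -1.
|Ram(663, -7293)| = 4, even; anisotropic at {2, 3, 13, 17}.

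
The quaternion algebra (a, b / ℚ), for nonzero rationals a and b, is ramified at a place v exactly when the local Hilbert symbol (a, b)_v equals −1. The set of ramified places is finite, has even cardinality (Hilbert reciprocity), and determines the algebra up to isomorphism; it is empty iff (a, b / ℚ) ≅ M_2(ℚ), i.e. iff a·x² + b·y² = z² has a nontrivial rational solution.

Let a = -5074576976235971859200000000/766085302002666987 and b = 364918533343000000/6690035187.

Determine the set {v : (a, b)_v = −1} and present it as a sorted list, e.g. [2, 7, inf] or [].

Mod squares: a ≡ -4641, b ≡ 741. Check v ∈ {∞, 2, 3, 5, 7, 11, 13, 17, 19, 29, 31, 41, 53}.
v=31: a=31^2·(≡20), b=31^0·(≡8) mod 31; (20|31)=+1, (8|31)=+1; (−1)^{2·0·15}·(+1)^0·(+1)^2 = +1.
v=2: v_2(a)=14, v_2(b)=6; units ≡ 7, 5 (mod 8); ε·ε+αω+βω = 1·0+14·1+6·0 ≡ 0  ⇒  (a,b)_2 = +1.
v=19: a=19^4·(≡12), b=19^3·(≡6) mod 19; (12|19)=-1, (6|19)=+1; (−1)^{4·3·9}·(-1)^3·(+1)^4 = -1.
v=29: a=29^-2·(≡16), b=29^0·(≡7) mod 29; (16|29)=+1, (7|29)=+1; (−1)^{-2·0·14}·(+1)^0·(+1)^-2 = +1.
v=17: a=17^5·(≡4), b=17^4·(≡10) mod 17; (4|17)=+1, (10|17)=-1; (−1)^{5·4·8}·(+1)^4·(-1)^5 = -1.
v=3: a=3^-13·(≡1), b=3^-9·(≡1) mod 3; (1|3)=+1, (1|3)=+1; (−1)^{-13·-9·1}·(+1)^-9·(+1)^-13 = -1.
v=41: a=41^-2·(≡18), b=41^0·(≡6) mod 41; (18|41)=+1, (6|41)=-1; (−1)^{-2·0·20}·(+1)^0·(-1)^-2 = +1.
v=53: a=53^-2·(≡12), b=53^-2·(≡7) mod 53; (12|53)=-1, (7|53)=+1; (−1)^{-2·-2·26}·(-1)^-2·(+1)^-2 = +1.
v=5: a=5^8·(≡4), b=5^6·(≡1) mod 5; (4|5)=+1, (1|5)=+1; (−1)^{8·6·2}·(+1)^6·(+1)^8 = +1.
v=∞: -4641 < 0 and 741 > 0  ⇒  (a,b)_∞ = +1.
v=11: a=11^-2·(≡9), b=11^-2·(≡9) mod 11; (9|11)=+1, (9|11)=+1; (−1)^{-2·-2·5}·(+1)^-2·(+1)^-2 = +1.
v=13: a=13^1·(≡2), b=13^1·(≡11) mod 13; (2|13)=-1, (11|13)=-1; (−1)^{1·1·6}·(-1)^1·(-1)^1 = +1.
v=7: a=7^3·(≡1), b=7^2·(≡6) mod 7; (1|7)=+1, (6|7)=-1; (−1)^{3·2·3}·(+1)^2·(-1)^3 = -1.
(-4641, 741 / ℚ) ramifies at {3, 7, 17, 19}: a division algebra.

[3, 7, 17, 19]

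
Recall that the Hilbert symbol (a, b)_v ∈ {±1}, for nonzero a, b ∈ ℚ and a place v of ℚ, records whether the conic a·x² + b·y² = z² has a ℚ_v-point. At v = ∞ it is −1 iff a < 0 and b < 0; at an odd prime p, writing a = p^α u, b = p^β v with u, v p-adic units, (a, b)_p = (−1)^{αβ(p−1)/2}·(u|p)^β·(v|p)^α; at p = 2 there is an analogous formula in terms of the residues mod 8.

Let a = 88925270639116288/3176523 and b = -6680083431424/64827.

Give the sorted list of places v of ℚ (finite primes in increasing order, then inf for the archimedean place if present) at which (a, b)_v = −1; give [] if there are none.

[19, 31]

Mod squares: a ≡ 22971, b ≡ -1767. Check v ∈ {∞, 2, 3, 7, 13, 19, 31}.
v=7: a=7^-6·(≡1), b=7^-4·(≡4) mod 7; (1|7)=+1, (4|7)=+1; (−1)^{-6·-4·3}·(+1)^-4·(+1)^-6 = +1.
v=∞: 22971 > 0 and -1767 < 0  ⇒  (a,b)_∞ = +1.
v=31: a=31^1·(≡25), b=31^1·(≡25) mod 31; (25|31)=+1, (25|31)=+1; (−1)^{1·1·15}·(+1)^1·(+1)^1 = -1.
v=13: a=13^3·(≡9), b=13^2·(≡4) mod 13; (9|13)=+1, (4|13)=+1; (−1)^{3·2·6}·(+1)^2·(+1)^3 = +1.
v=19: a=19^1·(≡18), b=19^1·(≡12) mod 19; (18|19)=-1, (12|19)=-1; (−1)^{1·1·9}·(-1)^1·(-1)^1 = -1.
v=2: v_2(a)=36, v_2(b)=26; units ≡ 3, 1 (mod 8); ε·ε+αω+βω = 1·0+36·0+26·1 ≡ 0  ⇒  (a,b)_2 = +1.
v=3: a=3^-3·(≡1), b=3^-3·(≡2) mod 3; (1|3)=+1, (2|3)=-1; (−1)^{-3·-3·1}·(+1)^-3·(-1)^-3 = +1.
|Ram(22971, -1767)| = 2, even; anisotropic at {19, 31}.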